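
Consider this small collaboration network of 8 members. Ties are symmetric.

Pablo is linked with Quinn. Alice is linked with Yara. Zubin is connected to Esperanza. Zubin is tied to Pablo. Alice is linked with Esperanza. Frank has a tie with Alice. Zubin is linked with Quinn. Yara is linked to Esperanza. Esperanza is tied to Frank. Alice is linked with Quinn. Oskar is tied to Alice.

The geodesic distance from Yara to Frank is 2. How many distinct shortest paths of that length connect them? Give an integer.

The shortest distance is 2. The length-2 paths are: Yara–Esperanza–Frank; Yara–Alice–Frank.
That gives 2 distinct shortest paths.

2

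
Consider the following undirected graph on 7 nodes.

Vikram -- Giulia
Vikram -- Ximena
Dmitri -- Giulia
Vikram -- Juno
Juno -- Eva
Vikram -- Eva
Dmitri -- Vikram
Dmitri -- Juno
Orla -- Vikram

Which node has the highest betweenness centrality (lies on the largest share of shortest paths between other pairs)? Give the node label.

Vikram

Unnormalized betweenness of each node: Dmitri:1/2, Eva:0, Giulia:0, Juno:1/2, Orla:0, Vikram:11, Ximena:0.
Vikram has the largest value, 11, making it the main broker — the node through which the most shortest paths run.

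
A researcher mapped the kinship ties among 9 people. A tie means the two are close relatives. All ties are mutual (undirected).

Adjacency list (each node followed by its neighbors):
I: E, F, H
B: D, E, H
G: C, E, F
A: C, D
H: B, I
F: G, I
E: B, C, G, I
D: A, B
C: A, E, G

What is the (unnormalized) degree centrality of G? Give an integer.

3

G is directly tied to C, E, and F. That is 3 neighbors, so the degree of G is 3.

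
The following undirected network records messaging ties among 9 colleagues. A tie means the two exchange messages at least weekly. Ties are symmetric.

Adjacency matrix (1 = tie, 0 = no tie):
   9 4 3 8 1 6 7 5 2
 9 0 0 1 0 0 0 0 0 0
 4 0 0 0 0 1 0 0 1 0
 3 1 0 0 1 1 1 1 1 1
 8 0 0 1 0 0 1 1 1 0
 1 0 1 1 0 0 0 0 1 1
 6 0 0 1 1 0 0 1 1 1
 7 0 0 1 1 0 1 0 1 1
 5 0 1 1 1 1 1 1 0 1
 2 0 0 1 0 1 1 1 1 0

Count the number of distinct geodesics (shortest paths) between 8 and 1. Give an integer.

2

The shortest distance is 2. The length-2 paths are: 8–3–1; 8–5–1.
That gives 2 distinct shortest paths.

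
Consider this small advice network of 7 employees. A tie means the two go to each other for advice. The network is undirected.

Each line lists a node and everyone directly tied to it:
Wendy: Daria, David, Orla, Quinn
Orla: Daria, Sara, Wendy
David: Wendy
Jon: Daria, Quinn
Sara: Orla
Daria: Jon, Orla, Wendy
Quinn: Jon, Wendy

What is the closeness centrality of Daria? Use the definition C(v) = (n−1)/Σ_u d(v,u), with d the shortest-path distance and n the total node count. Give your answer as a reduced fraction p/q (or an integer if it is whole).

2/3

Distances from Daria: David:2, Jon:1, Orla:1, Quinn:2, Sara:2, Wendy:1. Sum = 9.
n = 7, so closeness = 6/9 = 2/3.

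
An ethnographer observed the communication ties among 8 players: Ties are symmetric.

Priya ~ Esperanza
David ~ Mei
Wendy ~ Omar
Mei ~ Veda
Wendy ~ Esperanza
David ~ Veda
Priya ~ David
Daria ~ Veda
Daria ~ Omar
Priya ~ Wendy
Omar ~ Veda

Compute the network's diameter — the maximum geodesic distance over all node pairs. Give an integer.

3

Eccentricity of each node (its greatest distance to any other): Daria:3, David:2, Esperanza:3, Mei:3, Omar:2, Priya:3, Veda:3, Wendy:3.
The maximum eccentricity is 3, realized for instance by the pair Daria–Priya via Daria – Veda – David – Priya. So the diameter is 3.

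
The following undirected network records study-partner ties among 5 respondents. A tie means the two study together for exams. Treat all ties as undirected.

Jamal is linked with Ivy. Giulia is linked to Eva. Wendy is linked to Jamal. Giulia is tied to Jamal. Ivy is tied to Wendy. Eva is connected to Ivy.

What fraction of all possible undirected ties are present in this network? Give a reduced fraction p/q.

There are 6 edges and 5 nodes, so the maximum possible is C(5,2) = 10.
Density = 6/10 = 3/5.

3/5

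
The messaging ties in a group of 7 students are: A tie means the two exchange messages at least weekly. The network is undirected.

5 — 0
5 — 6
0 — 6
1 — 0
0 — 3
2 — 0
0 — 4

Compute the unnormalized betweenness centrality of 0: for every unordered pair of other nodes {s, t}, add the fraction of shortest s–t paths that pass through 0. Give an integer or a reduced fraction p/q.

14

Pairs whose geodesics pass through 0 — 1–6: 1; 1–4: 1; 1–5: 1; 1–2: 1; 1–3: 1; 6–4: 1; 6–2: 1; 6–3: 1; 4–5: 1; 4–2: 1; 4–3: 1; 5–2: 1; 5–3: 1; 2–3: 1.
All other pairs contribute 0.
Summing the contributions gives betweenness(0) = 14.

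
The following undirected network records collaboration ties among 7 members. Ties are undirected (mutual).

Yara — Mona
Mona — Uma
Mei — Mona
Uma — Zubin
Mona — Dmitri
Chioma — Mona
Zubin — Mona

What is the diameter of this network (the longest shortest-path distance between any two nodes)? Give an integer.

2

Eccentricity of each node (its greatest distance to any other): Chioma:2, Dmitri:2, Mei:2, Mona:1, Uma:2, Yara:2, Zubin:2.
The maximum eccentricity is 2, realized for instance by the pair Yara–Uma via Yara – Mona – Uma. So the diameter is 2.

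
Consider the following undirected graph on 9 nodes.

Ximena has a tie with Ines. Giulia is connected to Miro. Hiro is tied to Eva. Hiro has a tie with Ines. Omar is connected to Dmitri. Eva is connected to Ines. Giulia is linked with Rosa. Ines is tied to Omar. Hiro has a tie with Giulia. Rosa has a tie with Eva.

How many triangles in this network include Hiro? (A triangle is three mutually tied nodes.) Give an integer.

1

Hiro's neighbors: Eva, Giulia, and Ines.
Neighbor pairs that are themselves tied: Hiro–Eva–Ines. Each forms one triangle with Hiro, for 1 in total.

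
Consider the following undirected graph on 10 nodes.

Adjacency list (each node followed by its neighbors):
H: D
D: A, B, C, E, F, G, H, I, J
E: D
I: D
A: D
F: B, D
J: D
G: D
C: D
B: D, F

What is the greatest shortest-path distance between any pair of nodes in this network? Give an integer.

Eccentricity of each node (its greatest distance to any other): A:2, B:2, C:2, D:1, E:2, F:2, G:2, H:2, I:2, J:2.
The maximum eccentricity is 2, realized for instance by the pair H–J via H – D – J. So the diameter is 2.

2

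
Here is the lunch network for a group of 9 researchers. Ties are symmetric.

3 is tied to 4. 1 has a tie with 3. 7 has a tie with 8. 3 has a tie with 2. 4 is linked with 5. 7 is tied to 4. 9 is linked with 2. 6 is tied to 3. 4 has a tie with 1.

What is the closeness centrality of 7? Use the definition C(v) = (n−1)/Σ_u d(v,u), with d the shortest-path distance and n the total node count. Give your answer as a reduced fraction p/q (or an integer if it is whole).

Distances from 7: 1:2, 2:3, 3:2, 4:1, 5:2, 6:3, 8:1, 9:4. Sum = 18.
n = 9, so closeness = 8/18 = 4/9.

4/9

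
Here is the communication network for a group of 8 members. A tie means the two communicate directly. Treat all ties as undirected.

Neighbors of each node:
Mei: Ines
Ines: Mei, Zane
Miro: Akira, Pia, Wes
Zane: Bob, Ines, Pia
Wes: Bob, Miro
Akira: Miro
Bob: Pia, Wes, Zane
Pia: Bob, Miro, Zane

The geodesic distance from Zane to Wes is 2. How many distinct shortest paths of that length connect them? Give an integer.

The shortest distance is 2, and the only length-2 path is Zane–Bob–Wes. So there is exactly 1 shortest path.

1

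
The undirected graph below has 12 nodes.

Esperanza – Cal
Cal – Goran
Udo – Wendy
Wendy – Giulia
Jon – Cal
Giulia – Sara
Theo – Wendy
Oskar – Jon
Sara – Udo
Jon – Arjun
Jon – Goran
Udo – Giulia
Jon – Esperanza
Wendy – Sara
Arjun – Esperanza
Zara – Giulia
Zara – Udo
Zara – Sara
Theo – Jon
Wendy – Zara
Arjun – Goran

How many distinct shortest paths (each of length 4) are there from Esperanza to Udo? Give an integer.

1

The shortest distance is 4, and the only length-4 path is Esperanza–Jon–Theo–Wendy–Udo. So there is exactly 1 shortest path.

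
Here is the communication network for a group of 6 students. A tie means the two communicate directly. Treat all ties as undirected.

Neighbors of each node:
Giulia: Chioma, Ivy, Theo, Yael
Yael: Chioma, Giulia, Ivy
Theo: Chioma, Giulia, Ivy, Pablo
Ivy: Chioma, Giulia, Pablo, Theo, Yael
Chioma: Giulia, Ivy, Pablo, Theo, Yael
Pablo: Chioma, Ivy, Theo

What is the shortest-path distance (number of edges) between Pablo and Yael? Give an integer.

2

One shortest route is Pablo – Ivy – Yael, which uses 2 edges, and Pablo and Yael are not directly tied, so nothing shorter exists. So d(Pablo,Yael) = 2.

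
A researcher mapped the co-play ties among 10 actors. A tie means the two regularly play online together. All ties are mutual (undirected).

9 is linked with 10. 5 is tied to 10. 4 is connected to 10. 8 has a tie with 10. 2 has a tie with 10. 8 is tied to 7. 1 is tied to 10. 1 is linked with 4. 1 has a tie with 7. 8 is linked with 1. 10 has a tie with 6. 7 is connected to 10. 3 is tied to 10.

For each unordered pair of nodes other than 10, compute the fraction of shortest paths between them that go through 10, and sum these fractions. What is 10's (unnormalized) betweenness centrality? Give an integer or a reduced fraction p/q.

Pairs whose geodesics pass through 10 — 1–2: 1; 1–3: 1; 1–6: 1; 1–9: 1; 1–5: 1; 2–3: 1; 2–6: 1; 2–9: 1; 2–8: 1; 2–7: 1; 2–5: 1; 2–4: 1; 3–6: 1; 3–9: 1 … (+18 more pairs).
All other pairs contribute 0.
Summing the contributions gives betweenness(10) = 31.

31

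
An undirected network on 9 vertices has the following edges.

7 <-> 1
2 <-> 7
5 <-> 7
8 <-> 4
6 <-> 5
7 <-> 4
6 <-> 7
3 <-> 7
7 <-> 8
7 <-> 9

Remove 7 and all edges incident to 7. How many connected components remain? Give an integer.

Without 7, the remaining ties split the others into: {4, 8}; {2}; {3}; {1}; {5, 6}; {9}.
That's 6 separate components.

6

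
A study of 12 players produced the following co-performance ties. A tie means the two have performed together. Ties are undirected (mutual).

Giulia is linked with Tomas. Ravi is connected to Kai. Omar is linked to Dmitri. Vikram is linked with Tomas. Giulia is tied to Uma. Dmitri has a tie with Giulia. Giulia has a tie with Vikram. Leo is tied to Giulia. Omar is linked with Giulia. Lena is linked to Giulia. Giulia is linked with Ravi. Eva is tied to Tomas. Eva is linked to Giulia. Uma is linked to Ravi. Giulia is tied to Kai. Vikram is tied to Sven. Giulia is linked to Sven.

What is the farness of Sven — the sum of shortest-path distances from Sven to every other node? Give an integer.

Distances from Sven: Dmitri:2, Eva:2, Giulia:1, Kai:2, Lena:2, Leo:2, Omar:2, Ravi:2, Tomas:2, Uma:2, Vikram:1.
Sum = 2 + 2 + 1 + 2 + 2 + 2 + 2 + 2 + 2 + 2 + 1 = 20.

20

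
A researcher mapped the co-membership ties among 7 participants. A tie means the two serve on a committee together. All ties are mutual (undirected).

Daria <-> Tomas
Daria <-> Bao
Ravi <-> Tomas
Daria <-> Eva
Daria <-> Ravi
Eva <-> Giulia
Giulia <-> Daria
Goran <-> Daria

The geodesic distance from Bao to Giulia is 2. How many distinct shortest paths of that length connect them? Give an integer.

The shortest distance is 2, and the only length-2 path is Bao–Daria–Giulia. So there is exactly 1 shortest path.

1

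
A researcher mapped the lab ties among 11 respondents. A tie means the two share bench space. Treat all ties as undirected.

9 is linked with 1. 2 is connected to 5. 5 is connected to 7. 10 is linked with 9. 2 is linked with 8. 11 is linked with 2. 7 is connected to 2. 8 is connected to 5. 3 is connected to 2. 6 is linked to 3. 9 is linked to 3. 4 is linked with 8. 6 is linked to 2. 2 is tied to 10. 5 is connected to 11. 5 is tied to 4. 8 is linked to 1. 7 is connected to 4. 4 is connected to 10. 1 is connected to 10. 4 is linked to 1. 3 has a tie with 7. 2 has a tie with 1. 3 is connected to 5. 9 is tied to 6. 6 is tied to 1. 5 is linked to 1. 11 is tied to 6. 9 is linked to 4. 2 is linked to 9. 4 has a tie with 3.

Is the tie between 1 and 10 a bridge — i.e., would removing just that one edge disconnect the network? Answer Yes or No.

Even without that edge, 1 still reaches 10 via 1 – 2 – 10, so the network stays connected. Not a bridge.

No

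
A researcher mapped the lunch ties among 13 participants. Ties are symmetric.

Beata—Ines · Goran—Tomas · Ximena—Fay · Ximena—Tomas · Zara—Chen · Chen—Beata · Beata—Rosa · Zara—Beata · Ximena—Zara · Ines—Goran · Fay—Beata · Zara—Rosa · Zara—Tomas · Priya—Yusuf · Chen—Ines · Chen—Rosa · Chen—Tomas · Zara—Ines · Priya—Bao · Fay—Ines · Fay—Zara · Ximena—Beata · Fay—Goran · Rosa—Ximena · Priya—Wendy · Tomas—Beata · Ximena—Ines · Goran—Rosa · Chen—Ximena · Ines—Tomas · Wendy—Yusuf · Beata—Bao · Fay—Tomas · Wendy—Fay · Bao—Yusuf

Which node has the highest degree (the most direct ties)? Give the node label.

Beata

Degrees — Bao:3, Beata:8, Chen:6, Fay:7, Goran:4, Ines:7, Priya:3, Rosa:5, Tomas:7, Wendy:3, Ximena:7, Yusuf:3, Zara:7.
The maximum is 8, attained only by Beata.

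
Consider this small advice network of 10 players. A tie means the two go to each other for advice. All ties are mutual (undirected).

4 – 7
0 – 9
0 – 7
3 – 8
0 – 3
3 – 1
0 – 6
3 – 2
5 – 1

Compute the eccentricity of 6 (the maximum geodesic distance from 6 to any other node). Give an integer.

4

Distances from 6: 0:1, 1:3, 2:3, 3:2, 4:3, 5:4, 7:2, 8:3, 9:2.
The largest is 4 (to 5), so the eccentricity of 6 is 4.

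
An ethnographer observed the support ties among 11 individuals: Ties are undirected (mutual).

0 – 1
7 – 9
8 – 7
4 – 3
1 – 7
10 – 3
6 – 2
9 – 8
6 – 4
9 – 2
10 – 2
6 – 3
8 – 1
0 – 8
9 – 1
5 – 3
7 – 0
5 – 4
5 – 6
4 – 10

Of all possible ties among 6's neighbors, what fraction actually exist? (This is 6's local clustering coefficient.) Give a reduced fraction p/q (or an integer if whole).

1/2

6's neighbors: 2, 3, 4, and 5 (k = 4).
Possible neighbor pairs: C(4,2) = 6. Edges among them: 3–4, 3–5, 4–5 → e = 3.
Clustering(6) = 3/6 = 1/2.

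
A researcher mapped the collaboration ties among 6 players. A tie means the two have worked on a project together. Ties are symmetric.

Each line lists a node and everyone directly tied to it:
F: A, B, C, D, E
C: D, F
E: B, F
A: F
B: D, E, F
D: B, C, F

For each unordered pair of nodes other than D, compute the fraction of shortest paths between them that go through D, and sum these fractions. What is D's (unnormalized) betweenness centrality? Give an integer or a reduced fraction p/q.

Pairs whose geodesics pass through D — B–C: 1/2.
All other pairs contribute 0.
Summing the contributions gives betweenness(D) = 1/2.

1/2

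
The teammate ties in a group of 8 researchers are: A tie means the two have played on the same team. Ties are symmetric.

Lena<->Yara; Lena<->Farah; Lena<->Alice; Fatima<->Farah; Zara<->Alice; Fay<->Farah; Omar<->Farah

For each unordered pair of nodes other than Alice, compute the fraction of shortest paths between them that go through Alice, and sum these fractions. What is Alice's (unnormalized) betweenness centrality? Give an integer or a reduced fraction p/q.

Pairs whose geodesics pass through Alice — Fay–Zara: 1; Lena–Zara: 1; Zara–Farah: 1; Zara–Fatima: 1; Zara–Yara: 1; Zara–Omar: 1.
All other pairs contribute 0.
Summing the contributions gives betweenness(Alice) = 6.

6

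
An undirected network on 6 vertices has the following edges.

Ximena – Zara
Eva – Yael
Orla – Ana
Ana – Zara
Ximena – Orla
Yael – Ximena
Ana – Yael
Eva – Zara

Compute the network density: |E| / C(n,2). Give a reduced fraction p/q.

There are 8 edges and 6 nodes, so the maximum possible is C(6,2) = 15.
Density = 8/15.

8/15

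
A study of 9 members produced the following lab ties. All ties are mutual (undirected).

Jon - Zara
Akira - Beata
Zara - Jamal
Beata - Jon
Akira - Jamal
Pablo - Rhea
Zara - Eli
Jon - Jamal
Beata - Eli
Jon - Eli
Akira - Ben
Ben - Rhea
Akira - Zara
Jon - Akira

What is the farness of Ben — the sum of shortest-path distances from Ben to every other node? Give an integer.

15

Distances from Ben: Akira:1, Beata:2, Eli:3, Jamal:2, Jon:2, Pablo:2, Rhea:1, Zara:2.
Sum = 1 + 2 + 3 + 2 + 2 + 2 + 1 + 2 = 15.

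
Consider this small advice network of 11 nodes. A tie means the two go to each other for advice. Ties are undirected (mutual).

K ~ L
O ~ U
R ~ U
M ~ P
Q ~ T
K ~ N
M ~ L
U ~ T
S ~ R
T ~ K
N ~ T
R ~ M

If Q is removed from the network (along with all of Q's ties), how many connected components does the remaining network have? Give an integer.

Q's neighbors (T) remain reachable from one another through other ties, so the rest of the network stays in one piece.

1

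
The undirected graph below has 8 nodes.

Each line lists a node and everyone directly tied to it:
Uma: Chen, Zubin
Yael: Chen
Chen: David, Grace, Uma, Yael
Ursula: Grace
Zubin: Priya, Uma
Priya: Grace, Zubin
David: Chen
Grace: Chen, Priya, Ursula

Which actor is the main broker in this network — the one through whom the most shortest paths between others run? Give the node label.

Unnormalized betweenness of each node: Chen:13, David:0, Grace:9, Priya:2, Uma:3, Ursula:0, Yael:0, Zubin:1.
Chen has the largest value, 13, making it the main broker — the node through which the most shortest paths run.

Chen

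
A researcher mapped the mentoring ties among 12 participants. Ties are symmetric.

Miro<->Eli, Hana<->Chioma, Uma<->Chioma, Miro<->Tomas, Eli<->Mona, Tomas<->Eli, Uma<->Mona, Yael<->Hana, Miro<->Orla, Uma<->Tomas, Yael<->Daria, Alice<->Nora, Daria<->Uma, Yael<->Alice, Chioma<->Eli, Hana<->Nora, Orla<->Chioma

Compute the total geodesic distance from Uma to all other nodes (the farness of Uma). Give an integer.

20

Distances from Uma: Alice:3, Chioma:1, Daria:1, Eli:2, Hana:2, Miro:2, Mona:1, Nora:3, Orla:2, Tomas:1, Yael:2.
Sum = 3 + 1 + 1 + 2 + 2 + 2 + 1 + 3 + 2 + 1 + 2 = 20.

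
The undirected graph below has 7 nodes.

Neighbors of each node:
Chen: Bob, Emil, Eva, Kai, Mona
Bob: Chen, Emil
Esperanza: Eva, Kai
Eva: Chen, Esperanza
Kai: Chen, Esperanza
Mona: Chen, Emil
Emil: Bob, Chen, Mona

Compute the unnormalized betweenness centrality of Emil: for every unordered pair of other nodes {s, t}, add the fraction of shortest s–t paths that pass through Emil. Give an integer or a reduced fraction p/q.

Pairs whose geodesics pass through Emil — Mona–Bob: 1/2.
All other pairs contribute 0.
Summing the contributions gives betweenness(Emil) = 1/2.

1/2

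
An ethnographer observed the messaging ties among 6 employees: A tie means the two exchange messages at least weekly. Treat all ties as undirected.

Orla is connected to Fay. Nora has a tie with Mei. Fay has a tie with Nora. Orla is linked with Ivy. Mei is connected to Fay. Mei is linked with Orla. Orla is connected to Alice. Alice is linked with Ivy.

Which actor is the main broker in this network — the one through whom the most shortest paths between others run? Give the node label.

Unnormalized betweenness of each node: Alice:0, Fay:3/2, Ivy:0, Mei:3/2, Nora:0, Orla:6.
Orla has the largest value, 6, making it the main broker — the node through which the most shortest paths run.

Orla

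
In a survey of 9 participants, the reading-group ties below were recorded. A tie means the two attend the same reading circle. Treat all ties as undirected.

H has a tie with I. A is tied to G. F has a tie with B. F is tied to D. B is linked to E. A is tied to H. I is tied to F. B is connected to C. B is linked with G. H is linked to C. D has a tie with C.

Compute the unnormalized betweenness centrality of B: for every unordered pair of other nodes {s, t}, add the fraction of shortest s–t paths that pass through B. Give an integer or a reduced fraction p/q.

23/2

Pairs whose geodesics pass through B — E–I: 1; E–A: 1; E–D: 2/2; E–C: 1; E–G: 1; E–F: 1; E–H: 1; I–G: 1/2; A–F: 1/2; D–G: 2/2; C–G: 1; C–F: 1/2; G–F: 1.
All other pairs contribute 0.
Summing the contributions gives betweenness(B) = 23/2.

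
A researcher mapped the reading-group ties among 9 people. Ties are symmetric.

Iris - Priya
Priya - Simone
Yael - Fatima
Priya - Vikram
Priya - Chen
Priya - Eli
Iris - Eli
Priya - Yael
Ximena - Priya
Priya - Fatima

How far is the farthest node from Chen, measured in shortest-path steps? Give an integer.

2

Distances from Chen: Eli:2, Fatima:2, Iris:2, Priya:1, Simone:2, Vikram:2, Ximena:2, Yael:2.
The largest is 2 (to Yael, Ximena, Iris, Vikram, Eli, Simone, and Fatima), so the eccentricity of Chen is 2.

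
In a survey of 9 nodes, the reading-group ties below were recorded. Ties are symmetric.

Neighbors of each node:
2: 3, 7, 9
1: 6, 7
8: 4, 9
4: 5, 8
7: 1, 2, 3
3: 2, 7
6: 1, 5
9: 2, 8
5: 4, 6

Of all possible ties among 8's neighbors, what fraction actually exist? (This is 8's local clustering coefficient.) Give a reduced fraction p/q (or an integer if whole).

8's neighbors: 4 and 9 (k = 2).
Possible neighbor pairs: C(2,2) = 1. Edges among them: none → e = 0.
Clustering(8) = 0/1.

0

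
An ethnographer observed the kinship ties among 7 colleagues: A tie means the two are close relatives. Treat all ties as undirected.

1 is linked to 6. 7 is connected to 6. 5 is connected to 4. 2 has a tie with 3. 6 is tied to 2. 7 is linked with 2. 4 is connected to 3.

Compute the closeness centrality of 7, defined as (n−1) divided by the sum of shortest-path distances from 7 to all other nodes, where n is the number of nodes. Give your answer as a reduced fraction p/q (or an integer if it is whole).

Distances from 7: 1:2, 2:1, 3:2, 4:3, 5:4, 6:1. Sum = 13.
n = 7, so closeness = 6/13.

6/13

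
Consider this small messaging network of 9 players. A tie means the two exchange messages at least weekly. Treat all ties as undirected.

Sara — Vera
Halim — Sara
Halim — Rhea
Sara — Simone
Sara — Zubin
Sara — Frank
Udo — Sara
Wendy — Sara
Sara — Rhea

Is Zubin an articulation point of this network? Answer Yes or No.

No

Even without Zubin, every remaining node can still reach every other (the residual graph is connected), so Zubin is not a cut vertex.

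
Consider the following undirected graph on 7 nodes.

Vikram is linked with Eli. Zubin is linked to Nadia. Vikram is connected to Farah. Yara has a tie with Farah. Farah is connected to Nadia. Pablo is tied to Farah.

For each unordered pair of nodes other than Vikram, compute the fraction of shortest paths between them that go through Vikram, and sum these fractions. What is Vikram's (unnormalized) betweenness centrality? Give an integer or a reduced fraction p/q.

Pairs whose geodesics pass through Vikram — Eli–Farah: 1; Eli–Pablo: 1; Eli–Yara: 1; Eli–Nadia: 1; Eli–Zubin: 1.
All other pairs contribute 0.
Summing the contributions gives betweenness(Vikram) = 5.

5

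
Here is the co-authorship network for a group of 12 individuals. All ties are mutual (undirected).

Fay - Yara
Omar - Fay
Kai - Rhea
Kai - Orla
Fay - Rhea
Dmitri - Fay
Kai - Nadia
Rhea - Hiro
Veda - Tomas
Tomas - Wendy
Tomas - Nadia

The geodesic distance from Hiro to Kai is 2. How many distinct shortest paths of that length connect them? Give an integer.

The shortest distance is 2, and the only length-2 path is Hiro–Rhea–Kai. So there is exactly 1 shortest path.

1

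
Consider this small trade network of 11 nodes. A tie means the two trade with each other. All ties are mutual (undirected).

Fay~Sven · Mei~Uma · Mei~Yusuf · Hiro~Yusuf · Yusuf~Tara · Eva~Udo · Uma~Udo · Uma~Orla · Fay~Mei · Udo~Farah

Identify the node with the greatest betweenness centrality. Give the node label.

Mei

Unnormalized betweenness of each node: Eva:0, Farah:0, Fay:9, Hiro:0, Mei:31, Orla:0, Sven:0, Tara:0, Udo:17, Uma:27, Yusuf:17.
Mei has the largest value, 31, making it the main broker — the node through which the most shortest paths run.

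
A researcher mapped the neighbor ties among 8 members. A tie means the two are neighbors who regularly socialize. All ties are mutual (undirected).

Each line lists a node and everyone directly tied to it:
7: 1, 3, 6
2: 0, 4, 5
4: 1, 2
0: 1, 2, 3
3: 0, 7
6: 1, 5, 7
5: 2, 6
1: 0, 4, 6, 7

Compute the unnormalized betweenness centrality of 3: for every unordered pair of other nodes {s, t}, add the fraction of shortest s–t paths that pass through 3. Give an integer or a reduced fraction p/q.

3/4

Pairs whose geodesics pass through 3 — 2–7: 1/4; 0–7: 1/2.
All other pairs contribute 0.
Summing the contributions gives betweenness(3) = 3/4.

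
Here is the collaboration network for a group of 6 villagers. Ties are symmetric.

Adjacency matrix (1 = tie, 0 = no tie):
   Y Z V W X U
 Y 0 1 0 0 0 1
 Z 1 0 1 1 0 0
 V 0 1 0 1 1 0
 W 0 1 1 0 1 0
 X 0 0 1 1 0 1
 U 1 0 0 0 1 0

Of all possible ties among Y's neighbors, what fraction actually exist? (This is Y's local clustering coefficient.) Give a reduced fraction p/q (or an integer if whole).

Y's neighbors: U and Z (k = 2).
Possible neighbor pairs: C(2,2) = 1. Edges among them: none → e = 0.
Clustering(Y) = 0/1.

0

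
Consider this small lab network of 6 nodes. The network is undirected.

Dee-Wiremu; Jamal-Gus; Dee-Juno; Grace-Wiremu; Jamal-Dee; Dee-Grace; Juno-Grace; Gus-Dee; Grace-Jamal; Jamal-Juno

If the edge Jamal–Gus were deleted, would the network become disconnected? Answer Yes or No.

Even without that edge, Jamal still reaches Gus via Jamal – Dee – Gus, so the network stays connected. Not a bridge.

No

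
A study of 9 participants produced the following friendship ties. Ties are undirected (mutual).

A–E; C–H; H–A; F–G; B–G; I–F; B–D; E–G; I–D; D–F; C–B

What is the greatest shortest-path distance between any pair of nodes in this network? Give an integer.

Eccentricity of each node (its greatest distance to any other): A:4, B:3, C:3, D:4, E:3, F:4, G:3, H:4, I:4.
The maximum eccentricity is 4, realized for instance by the pair I–A via I – F – G – E – A. So the diameter is 4.

4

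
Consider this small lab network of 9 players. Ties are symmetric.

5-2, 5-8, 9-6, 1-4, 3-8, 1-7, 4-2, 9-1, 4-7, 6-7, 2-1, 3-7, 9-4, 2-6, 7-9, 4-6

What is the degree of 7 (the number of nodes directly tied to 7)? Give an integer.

5

7 is directly tied to 1, 3, 4, 6, and 9. That is 5 neighbors, so the degree of 7 is 5.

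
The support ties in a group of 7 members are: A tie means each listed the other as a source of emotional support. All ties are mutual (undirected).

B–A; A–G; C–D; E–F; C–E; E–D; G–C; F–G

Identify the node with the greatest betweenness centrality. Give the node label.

G

Unnormalized betweenness of each node: A:5, B:0, C:9/2, D:0, E:3/2, F:3/2, G:17/2.
G has the largest value, 17/2, making it the main broker — the node through which the most shortest paths run.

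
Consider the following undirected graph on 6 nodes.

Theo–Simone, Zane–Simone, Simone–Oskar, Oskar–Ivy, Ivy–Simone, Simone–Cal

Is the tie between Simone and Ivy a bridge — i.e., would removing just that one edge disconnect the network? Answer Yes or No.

Even without that edge, Simone still reaches Ivy via Simone – Oskar – Ivy, so the network stays connected. Not a bridge.

No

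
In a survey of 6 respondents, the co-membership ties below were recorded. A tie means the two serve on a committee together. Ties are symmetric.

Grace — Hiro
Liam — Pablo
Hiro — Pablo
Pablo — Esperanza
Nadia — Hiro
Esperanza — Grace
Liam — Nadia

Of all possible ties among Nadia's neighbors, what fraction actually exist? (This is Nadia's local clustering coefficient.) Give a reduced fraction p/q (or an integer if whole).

Nadia's neighbors: Hiro and Liam (k = 2).
Possible neighbor pairs: C(2,2) = 1. Edges among them: none → e = 0.
Clustering(Nadia) = 0/1.

0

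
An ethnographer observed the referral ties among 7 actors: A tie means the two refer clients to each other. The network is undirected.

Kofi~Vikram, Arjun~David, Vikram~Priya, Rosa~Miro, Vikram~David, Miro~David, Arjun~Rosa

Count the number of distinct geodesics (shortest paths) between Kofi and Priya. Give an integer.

1

The shortest distance is 2, and the only length-2 path is Kofi–Vikram–Priya. So there is exactly 1 shortest path.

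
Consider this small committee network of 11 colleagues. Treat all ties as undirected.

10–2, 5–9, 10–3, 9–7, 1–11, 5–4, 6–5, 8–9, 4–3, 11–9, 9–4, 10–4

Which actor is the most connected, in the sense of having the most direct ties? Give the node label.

9

Degrees — 1:1, 2:1, 3:2, 4:4, 5:3, 6:1, 7:1, 8:1, 9:5, 10:3, 11:2.
The maximum is 5, attained only by 9.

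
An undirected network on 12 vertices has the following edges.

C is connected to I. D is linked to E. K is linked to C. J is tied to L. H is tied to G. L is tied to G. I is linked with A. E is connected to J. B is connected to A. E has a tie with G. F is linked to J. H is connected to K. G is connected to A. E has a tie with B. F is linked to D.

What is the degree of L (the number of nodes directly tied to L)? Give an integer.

2

L is directly tied to G and J. That is 2 neighbors, so the degree of L is 2.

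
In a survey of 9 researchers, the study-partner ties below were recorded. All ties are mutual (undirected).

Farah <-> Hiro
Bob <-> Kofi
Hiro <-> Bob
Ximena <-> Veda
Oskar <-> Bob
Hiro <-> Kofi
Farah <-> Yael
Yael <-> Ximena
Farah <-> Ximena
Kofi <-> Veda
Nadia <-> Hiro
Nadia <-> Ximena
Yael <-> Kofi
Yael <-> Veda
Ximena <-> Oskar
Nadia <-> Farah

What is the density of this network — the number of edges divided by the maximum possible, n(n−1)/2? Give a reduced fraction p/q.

There are 16 edges and 9 nodes, so the maximum possible is C(9,2) = 36.
Density = 16/36 = 4/9.

4/9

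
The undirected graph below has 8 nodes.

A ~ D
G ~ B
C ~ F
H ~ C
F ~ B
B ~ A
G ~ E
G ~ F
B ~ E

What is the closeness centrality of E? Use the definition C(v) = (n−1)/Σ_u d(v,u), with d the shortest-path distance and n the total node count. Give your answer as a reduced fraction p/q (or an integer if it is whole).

Distances from E: A:2, B:1, C:3, D:3, F:2, G:1, H:4. Sum = 16.
n = 8, so closeness = 7/16.

7/16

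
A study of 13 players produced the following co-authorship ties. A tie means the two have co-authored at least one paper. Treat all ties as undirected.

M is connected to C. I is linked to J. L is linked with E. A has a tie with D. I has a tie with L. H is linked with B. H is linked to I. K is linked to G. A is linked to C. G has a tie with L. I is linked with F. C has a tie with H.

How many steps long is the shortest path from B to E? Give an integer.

4

One shortest route is B – H – I – L – E, which uses 4 edges, and at distance 3 from B we only reach {A, F, J, L, M}, which does not include E. So d(B,E) = 4.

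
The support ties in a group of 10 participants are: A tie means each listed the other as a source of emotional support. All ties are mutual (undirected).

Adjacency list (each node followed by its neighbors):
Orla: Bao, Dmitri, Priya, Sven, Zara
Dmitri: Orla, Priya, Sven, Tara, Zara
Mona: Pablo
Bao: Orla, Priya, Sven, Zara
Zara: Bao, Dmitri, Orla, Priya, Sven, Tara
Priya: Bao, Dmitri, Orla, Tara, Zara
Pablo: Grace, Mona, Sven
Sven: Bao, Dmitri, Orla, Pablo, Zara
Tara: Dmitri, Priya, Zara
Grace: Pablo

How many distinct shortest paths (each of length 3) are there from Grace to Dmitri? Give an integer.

The shortest distance is 3, and the only length-3 path is Grace–Pablo–Sven–Dmitri. So there is exactly 1 shortest path.

1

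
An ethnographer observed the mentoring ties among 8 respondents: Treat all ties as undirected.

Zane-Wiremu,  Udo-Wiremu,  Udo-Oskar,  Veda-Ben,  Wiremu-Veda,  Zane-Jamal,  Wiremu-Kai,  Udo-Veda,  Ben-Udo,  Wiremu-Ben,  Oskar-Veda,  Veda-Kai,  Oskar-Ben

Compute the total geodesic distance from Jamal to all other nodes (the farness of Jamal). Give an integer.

19

Distances from Jamal: Ben:3, Kai:3, Oskar:4, Udo:3, Veda:3, Wiremu:2, Zane:1.
Sum = 3 + 3 + 4 + 3 + 3 + 2 + 1 = 19.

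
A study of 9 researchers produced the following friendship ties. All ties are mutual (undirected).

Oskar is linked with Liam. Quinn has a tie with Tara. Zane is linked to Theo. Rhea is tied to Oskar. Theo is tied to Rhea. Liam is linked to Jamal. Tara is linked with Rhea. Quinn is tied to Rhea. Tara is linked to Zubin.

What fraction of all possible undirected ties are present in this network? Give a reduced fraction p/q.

There are 9 edges and 9 nodes, so the maximum possible is C(9,2) = 36.
Density = 9/36 = 1/4.

1/4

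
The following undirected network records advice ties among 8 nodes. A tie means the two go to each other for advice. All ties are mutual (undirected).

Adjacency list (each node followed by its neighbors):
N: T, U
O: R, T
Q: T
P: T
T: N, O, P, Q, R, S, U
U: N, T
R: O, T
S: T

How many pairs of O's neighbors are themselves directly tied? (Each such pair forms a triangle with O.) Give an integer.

1

O's neighbors: R and T.
Neighbor pairs that are themselves tied: O–R–T. Each forms one triangle with O, for 1 in total.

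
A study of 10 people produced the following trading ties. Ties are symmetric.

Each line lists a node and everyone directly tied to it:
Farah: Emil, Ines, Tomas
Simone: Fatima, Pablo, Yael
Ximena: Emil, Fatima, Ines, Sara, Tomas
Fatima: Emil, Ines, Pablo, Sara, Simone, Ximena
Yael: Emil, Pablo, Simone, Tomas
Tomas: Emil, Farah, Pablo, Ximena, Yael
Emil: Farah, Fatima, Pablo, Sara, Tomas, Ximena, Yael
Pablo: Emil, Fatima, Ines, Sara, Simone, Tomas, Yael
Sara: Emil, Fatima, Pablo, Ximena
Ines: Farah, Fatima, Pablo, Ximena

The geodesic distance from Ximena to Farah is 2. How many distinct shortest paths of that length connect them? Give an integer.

3

The shortest distance is 2. The length-2 paths are: Ximena–Ines–Farah; Ximena–Emil–Farah; Ximena–Tomas–Farah.
That gives 3 distinct shortest paths.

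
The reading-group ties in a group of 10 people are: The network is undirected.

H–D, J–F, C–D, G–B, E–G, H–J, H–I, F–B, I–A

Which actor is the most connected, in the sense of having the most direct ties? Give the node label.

H

Degrees — A:1, B:2, C:1, D:2, E:1, F:2, G:2, H:3, I:2, J:2.
The maximum is 3, attained only by H.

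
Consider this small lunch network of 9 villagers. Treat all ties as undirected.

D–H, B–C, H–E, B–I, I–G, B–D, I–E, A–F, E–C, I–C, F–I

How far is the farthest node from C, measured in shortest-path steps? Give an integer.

3

Distances from C: A:3, B:1, D:2, E:1, F:2, G:2, H:2, I:1.
The largest is 3 (to A), so the eccentricity of C is 3.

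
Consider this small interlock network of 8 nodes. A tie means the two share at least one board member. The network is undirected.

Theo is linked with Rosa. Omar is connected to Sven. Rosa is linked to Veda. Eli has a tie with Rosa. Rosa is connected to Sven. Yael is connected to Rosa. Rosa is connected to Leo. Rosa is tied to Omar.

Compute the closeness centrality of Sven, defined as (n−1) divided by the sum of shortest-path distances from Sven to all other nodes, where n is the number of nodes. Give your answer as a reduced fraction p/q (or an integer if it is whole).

7/12

Distances from Sven: Eli:2, Leo:2, Omar:1, Rosa:1, Theo:2, Veda:2, Yael:2. Sum = 12.
n = 8, so closeness = 7/12.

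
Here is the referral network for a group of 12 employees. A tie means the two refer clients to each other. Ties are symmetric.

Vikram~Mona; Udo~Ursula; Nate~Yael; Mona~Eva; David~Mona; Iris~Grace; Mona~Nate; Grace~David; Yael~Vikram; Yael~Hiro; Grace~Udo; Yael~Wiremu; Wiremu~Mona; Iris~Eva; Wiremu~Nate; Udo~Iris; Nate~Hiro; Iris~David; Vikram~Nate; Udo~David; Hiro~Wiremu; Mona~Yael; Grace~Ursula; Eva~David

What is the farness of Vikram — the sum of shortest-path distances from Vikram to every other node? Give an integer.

Distances from Vikram: David:2, Eva:2, Grace:3, Hiro:2, Iris:3, Mona:1, Nate:1, Udo:3, Ursula:4, Wiremu:2, Yael:1.
Sum = 2 + 2 + 3 + 2 + 3 + 1 + 1 + 3 + 4 + 2 + 1 = 24.

24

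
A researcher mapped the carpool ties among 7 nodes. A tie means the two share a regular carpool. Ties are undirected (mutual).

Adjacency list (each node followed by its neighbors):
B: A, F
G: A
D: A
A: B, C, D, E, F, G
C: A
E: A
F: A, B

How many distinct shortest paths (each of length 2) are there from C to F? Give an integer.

The shortest distance is 2, and the only length-2 path is C–A–F. So there is exactly 1 shortest path.

1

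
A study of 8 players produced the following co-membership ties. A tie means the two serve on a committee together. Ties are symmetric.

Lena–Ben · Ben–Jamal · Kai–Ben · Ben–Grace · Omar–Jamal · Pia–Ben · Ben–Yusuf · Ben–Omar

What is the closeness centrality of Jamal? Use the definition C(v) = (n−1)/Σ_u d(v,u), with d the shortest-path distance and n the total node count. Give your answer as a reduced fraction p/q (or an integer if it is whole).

7/12

Distances from Jamal: Ben:1, Grace:2, Kai:2, Lena:2, Omar:1, Pia:2, Yusuf:2. Sum = 12.
n = 8, so closeness = 7/12.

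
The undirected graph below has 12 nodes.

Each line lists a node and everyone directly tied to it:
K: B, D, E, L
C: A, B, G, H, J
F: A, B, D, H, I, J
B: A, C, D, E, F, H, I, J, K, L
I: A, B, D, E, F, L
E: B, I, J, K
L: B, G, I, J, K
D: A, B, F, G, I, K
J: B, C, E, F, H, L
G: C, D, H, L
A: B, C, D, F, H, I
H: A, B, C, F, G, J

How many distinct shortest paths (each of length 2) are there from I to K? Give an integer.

4

The shortest distance is 2. The length-2 paths are: I–B–K; I–E–K; I–L–K; I–D–K.
That gives 4 distinct shortest paths.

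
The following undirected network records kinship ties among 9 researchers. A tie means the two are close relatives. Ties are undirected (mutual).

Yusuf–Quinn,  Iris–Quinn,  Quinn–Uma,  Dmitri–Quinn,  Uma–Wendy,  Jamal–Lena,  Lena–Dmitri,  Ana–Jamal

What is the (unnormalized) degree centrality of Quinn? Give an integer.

Quinn is directly tied to Dmitri, Iris, Uma, and Yusuf. That is 4 neighbors, so the degree of Quinn is 4.

4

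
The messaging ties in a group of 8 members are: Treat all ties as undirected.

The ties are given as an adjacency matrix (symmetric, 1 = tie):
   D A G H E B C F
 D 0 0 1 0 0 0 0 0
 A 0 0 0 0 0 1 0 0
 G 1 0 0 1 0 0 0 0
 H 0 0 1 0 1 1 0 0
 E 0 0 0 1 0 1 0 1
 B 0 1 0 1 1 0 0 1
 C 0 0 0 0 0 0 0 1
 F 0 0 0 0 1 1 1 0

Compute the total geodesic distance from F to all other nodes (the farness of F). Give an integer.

Distances from F: A:2, B:1, C:1, D:4, E:1, G:3, H:2.
Sum = 2 + 1 + 1 + 4 + 1 + 3 + 2 = 14.

14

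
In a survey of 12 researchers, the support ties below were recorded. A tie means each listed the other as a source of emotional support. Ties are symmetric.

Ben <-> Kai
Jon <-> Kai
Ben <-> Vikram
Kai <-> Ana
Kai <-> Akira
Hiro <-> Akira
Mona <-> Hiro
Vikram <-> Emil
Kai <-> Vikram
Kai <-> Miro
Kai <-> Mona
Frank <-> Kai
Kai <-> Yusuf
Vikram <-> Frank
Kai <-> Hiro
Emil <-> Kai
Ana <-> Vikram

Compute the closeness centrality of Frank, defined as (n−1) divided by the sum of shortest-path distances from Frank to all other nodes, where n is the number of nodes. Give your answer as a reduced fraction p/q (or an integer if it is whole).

Distances from Frank: Akira:2, Ana:2, Ben:2, Emil:2, Hiro:2, Jon:2, Kai:1, Miro:2, Mona:2, Vikram:1, Yusuf:2. Sum = 20.
n = 12, so closeness = 11/20.

11/20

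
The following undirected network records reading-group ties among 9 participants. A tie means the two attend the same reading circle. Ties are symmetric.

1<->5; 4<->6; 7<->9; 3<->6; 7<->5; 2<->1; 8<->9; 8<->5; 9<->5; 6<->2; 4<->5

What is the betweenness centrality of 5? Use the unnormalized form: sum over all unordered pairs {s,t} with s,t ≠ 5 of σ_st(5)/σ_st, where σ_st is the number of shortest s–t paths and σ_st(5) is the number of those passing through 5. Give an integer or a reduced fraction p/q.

33/2

Pairs whose geodesics pass through 5 — 6–7: 1; 6–9: 1; 6–8: 1; 3–7: 1; 3–9: 1; 3–8: 1; 4–7: 1; 4–9: 1; 4–8: 1; 4–1: 1; 7–2: 1; 7–8: 1/2; 7–1: 1; 9–2: 1 … (+3 more pairs).
All other pairs contribute 0.
Summing the contributions gives betweenness(5) = 33/2.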